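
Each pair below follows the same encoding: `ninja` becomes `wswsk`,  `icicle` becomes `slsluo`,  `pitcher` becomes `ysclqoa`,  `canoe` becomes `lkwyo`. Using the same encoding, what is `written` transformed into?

The shift depends on letter class: consonant n→w is +9, but vowel i→s is +10. The rule splits by letter class: vowels +10, consonants +9.
On written: w(cons)+9=f, r(cons)+9=a, i(vowel)+10=s, t(cons)+9=c, t(cons)+9=c, e(vowel)+10=o, n(cons)+9=w.

fasccow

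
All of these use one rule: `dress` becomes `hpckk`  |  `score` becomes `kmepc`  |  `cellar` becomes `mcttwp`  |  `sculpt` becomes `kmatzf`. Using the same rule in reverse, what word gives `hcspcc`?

This is an affine cipher: with a=0,…,z=25, each position x becomes (21x+22) mod 26.
Reversing it on hcspcc: h(7)→5·(7−22)≡3=d; c(2)→5·(2−22)≡4=e; s(18)→5·(18−22)≡6=g; p(15)→5·(15−22)≡17=r; c(2)→5·(2−22)≡4=e; c(2)→5·(2−22)≡4=e (all mod 26).

degree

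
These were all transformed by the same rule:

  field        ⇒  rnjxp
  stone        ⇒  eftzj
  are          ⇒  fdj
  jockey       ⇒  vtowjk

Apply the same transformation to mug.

yzs

Two shifts are in play — +5 for a/e/i/o/u, +12 for every other letter.
On mug: m(cons)+12=y, u(vowel)+5=z, g(cons)+12=s.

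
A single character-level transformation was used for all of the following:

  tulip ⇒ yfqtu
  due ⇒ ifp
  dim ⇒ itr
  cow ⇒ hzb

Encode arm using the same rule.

lwr

The shift depends on letter class: consonant t→y is +5, but vowel u→f is +11. The rule splits by letter class: vowels +11, consonants +5.
Applying it to arm: a(vowel)+11=l, r(cons)+5=w, m(cons)+5=r.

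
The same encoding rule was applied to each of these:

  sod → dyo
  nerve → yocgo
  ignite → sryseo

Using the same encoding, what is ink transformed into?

The shift depends on letter class: consonant s→d is +11, but vowel o→y is +10. The rule splits by letter class: vowels +10, consonants +11.
On ink: i(vowel)+10=s, n(cons)+11=y, k(cons)+11=v.

syv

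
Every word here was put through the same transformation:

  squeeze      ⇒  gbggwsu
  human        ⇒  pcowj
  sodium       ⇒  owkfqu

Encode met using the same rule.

Two steps: reverse the string, then apply a Caesar shift of +2.
For met: reverse → tem; then shift: t+2=v, e+2=g, m+2=o.

vgo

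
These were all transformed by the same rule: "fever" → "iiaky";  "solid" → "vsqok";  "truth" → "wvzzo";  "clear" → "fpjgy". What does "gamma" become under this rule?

jersh

The shift increases by 1 at each position, starting from +3: 3, 4, 5, ….
Applying it to gamma: g+3=j, a+4=e, m+5=r, m+6=s, a+7=h.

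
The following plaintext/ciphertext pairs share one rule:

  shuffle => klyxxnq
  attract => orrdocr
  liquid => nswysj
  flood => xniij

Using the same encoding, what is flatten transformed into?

Treating letters as 0–25, the rule is x ↦ 7x + 14 (mod 26).
Applying it to flatten: f(5)→7·5+14≡23=x; l(11)→7·11+14≡13=n; a(0)→7·0+14≡14=o; t(19)→7·19+14≡17=r; t(19)→7·19+14≡17=r; e(4)→7·4+14≡16=q; n(13)→7·13+14≡1=b (all mod 26).

xnorrqb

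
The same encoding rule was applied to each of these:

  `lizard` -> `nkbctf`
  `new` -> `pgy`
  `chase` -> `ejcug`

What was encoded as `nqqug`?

loose

Compare letters: l→n is +2, i→k is +2, z→b is +2 — a constant shift. It's a constant shift of +2 (ROT2).
Undoing it on nqqug: n−2=l, q−2=o, q−2=o, u−2=s, g−2=e.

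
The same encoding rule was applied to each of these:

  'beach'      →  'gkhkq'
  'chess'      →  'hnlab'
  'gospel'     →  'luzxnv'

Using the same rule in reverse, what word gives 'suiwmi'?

nobody

In beach: b→g is +5, e→k is +6, a→h is +7, c→k is +8 — the shift increases by 1 each position. The shift increases by 1 at each position, starting from +5: 5, 6, 7, ….
Decoding suiwmi: s−5=n, u−6=o, i−7=b, w−8=o, m−9=d, i−10=y.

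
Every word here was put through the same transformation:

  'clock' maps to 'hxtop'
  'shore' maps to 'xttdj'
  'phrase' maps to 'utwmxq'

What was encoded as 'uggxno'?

public

It's a Vigenère-style cipher with numeric key [5,12]: position i shifts by key[i mod 2].
Decoding uggxno: u−5=p, g−12=u, g−5=b, x−12=l, n−5=i, o−12=c.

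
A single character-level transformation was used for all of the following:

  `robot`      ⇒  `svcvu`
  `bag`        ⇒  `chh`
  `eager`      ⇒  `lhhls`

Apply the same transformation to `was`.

xht

The shift depends on letter class: consonant r→s is +1, but vowel o→v is +7. Two shifts are in play — +7 for a/e/i/o/u, +1 for every other letter.
Applying it to was: w(cons)+1=x, a(vowel)+7=h, s(cons)+1=t.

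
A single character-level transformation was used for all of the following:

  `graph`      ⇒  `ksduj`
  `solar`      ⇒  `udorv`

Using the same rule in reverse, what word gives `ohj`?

gel

The word is reversed, then every letter is shifted forward by 3.
Decoding ohj: shift back: o−3=l, h−3=e, j−3=g → leg; then reverse → gel.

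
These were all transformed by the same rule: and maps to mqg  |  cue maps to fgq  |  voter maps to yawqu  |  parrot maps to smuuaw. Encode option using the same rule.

The shift depends on letter class: consonant n→q is +3, but vowel a→m is +12. The rule splits by letter class: vowels +12, consonants +3.
On option: o(vowel)+12=a, p(cons)+3=s, t(cons)+3=w, i(vowel)+12=u, o(vowel)+12=a, n(cons)+3=q.

aswuaq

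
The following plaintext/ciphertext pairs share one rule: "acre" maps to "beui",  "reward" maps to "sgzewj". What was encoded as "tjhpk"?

In acre: a→b is +1, c→e is +2, r→u is +3, e→i is +4 — the shift increases by 1 each position. The shift increases by 1 at each position, starting from +1: 1, 2, 3, ….
Decoding tjhpk: t−1=s, j−2=h, h−3=e, p−4=l, k−5=f.

shelf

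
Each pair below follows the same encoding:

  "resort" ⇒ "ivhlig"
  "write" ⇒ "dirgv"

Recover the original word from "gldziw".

This is the alphabet-reversal cipher (Atbash): a becomes z, b becomes y, etc.
Reversing it on gldziw: g↔t, l↔o, d↔w, z↔a, i↔r, w↔d.

toward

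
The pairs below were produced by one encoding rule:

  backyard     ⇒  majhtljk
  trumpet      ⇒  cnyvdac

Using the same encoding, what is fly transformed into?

The word is reversed, then every letter is shifted forward by 9.
Applying it to fly: reverse → ylf; then shift: y+9=h, l+9=u, f+9=o.

huo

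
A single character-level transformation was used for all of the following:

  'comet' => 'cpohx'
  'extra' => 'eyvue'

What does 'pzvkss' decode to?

The shift increases by 1 at each position, starting from +0: 0, 1, 2, ….
Reversing it on pzvkss: p−0=p, z−1=y, v−2=t, k−3=h, s−4=o, s−5=n.

python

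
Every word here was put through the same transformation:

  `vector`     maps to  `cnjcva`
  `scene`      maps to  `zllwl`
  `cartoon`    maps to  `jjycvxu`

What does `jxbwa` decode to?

Shifts by position in vector: pos 0: v→c (+7), pos 1: e→n (+9), pos 2: c→j (+7), pos 3: t→c (+9) — repeating every 2. The shifts repeat in a cycle of length 2: positions 0,1,… shift by +7, +9, then the pattern repeats.
Reversing it on jxbwa: j−7=c, x−9=o, b−7=u, w−9=n, a−7=t.

count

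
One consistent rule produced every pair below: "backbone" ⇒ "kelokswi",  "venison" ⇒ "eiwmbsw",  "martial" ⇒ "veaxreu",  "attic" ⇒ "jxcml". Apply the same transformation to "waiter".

The shifts repeat in a cycle of length 2: positions 0,1,… shift by +9, +4, then the pattern repeats.
On waiter: w+9=f, a+4=e, i+9=r, t+4=x, e+9=n, r+4=v.

ferxnv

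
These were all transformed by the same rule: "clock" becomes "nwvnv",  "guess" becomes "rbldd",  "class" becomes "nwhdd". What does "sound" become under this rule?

dvbyo

The shift depends on letter class: consonant c→n is +11, but vowel o→v is +7. Two shifts are in play — +7 for a/e/i/o/u, +11 for every other letter.
On sound: s(cons)+11=d, o(vowel)+7=v, u(vowel)+7=b, n(cons)+11=y, d(cons)+11=o.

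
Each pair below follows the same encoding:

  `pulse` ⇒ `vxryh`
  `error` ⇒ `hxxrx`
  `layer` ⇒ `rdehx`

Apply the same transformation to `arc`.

The shift depends on letter class: consonant p→v is +6, but vowel u→x is +3. The rule splits by letter class: vowels +3, consonants +6.
For arc: a(vowel)+3=d, r(cons)+6=x, c(cons)+6=i.

dxi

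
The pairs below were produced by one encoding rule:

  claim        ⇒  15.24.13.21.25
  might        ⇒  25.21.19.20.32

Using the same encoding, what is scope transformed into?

Each letter is replaced by its alphabet position (a=1..z=26) + 12.
Applying it to scope: s=19→31, c=3→15, o=15→27, p=16→28, e=5→17.

31.15.27.28.17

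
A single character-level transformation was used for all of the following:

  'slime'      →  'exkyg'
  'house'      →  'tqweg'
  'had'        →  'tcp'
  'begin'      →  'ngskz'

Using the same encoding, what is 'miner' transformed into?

ykzgd

The shift depends on letter class: consonant s→e is +12, but vowel i→k is +2. Two shifts are in play — +2 for a/e/i/o/u, +12 for every other letter.
For miner: m(cons)+12=y, i(vowel)+2=k, n(cons)+12=z, e(vowel)+2=g, r(cons)+12=d.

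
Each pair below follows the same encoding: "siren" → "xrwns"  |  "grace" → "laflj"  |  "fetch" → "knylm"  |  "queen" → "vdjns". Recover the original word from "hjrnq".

camel

Shifts by position in siren: pos 0: s→x (+5), pos 1: i→r (+9), pos 2: r→w (+5), pos 3: e→n (+9) — repeating every 2. A repeating key of period 2 is used — shifts +5, +9 over and over.
Reversing it on hjrnq: h−5=c, j−9=a, r−5=m, n−9=e, q−5=l.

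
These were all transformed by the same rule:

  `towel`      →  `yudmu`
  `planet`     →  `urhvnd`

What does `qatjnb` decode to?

In towel: t→y is +5, o→u is +6, w→d is +7, e→m is +8 — the shift increases by 1 each position. The shift increases by 1 at each position, starting from +5: 5, 6, 7, ….
Undoing it on qatjnb: q−5=l, a−6=u, t−7=m, j−8=b, n−9=e, b−10=r.

lumber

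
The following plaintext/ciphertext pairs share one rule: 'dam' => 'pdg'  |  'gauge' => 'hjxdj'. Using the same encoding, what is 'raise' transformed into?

Read the word backwards and shift each letter +3.
For raise: reverse → esiar; then shift: e+3=h, s+3=v, i+3=l, a+3=d, r+3=u.

hvldu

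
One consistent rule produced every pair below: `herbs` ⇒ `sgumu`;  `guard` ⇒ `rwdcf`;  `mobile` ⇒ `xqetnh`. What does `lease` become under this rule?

Shifts by position in herbs: pos 0: h→s (+11), pos 1: e→g (+2), pos 2: r→u (+3), pos 3: b→m (+11), pos 4: s→u (+2) — repeating every 3. The shifts repeat in a cycle of length 3: positions 0,1,… shift by +11, +2, +3, then the pattern repeats.
On lease: l+11=w, e+2=g, a+3=d, s+11=d, e+2=g.

wgddg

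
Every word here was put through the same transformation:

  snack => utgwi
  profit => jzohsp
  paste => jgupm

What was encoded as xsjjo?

Each letter's alphabet position (a=0..z=25) is mapped through 21·x+6 mod 26 — an affine cipher.
Decoding xsjjo: x(23)→5·(23−6)≡7=h; s(18)→5·(18−6)≡8=i; j(9)→5·(9−6)≡15=p; j(9)→5·(9−6)≡15=p; o(14)→5·(14−6)≡14=o (all mod 26).

hippo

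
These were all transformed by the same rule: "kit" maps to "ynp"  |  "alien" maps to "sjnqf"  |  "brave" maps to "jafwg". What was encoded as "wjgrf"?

The output letters match the input read backwards, each shifted +5: kit reversed is tik. The word is reversed, then every letter is shifted forward by 5.
Decoding wjgrf: shift back: w−5=r, j−5=e, g−5=b, r−5=m, f−5=a → rebma; then reverse → amber.

amber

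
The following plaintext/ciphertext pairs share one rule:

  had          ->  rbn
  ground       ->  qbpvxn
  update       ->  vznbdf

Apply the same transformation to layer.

vbifb

The shift depends on letter class: consonant h→r is +10, but vowel a→b is +1. Vowels shift forward by 1 and consonants shift forward by 10.
For layer: l(cons)+10=v, a(vowel)+1=b, y(cons)+10=i, e(vowel)+1=f, r(cons)+10=b.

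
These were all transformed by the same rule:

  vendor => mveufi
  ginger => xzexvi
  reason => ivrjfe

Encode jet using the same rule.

avk

Compare letters: v→m is +17, e→v is +17, n→e is +17 — a constant shift. Each letter is shifted forward by 17 in the alphabet (a Caesar shift of +17).
On jet: j+17=a, e+17=v, t+17=k.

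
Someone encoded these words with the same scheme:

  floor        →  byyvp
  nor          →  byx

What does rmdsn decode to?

Read the word backwards and shift each letter +10.
Undoing it on rmdsn: shift back: r−10=h, m−10=c, d−10=t, s−10=i, n−10=d → hctid; then reverse → ditch.

ditch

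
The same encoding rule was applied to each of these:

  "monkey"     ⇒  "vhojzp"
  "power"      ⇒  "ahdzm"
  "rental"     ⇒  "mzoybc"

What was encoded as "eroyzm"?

hunter

m(12)→v(21) and o(14)→h(7) fit y≡19x+1 (mod 26); the inverse of 19 mod 26 is 11. This is an affine cipher: with a=0,…,z=25, each position x becomes (19x+1) mod 26.
Reversing it on eroyzm: e(4)→11·(4−1)≡7=h; r(17)→11·(17−1)≡20=u; o(14)→11·(14−1)≡13=n; y(24)→11·(24−1)≡19=t; z(25)→11·(25−1)≡4=e; m(12)→11·(12−1)≡17=r (all mod 26).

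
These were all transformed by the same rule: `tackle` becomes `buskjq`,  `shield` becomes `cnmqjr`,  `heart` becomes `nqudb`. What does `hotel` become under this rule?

ngbqj

t(19)→b(1) and a(0)→u(20) fit y≡25x+20 (mod 26); the inverse of 25 mod 26 is 25. Treating letters as 0–25, the rule is x ↦ 25x + 20 (mod 26).
On hotel: h(7)→25·7+20≡13=n; o(14)→25·14+20≡6=g; t(19)→25·19+20≡1=b; e(4)→25·4+20≡16=q; l(11)→25·11+20≡9=j (all mod 26).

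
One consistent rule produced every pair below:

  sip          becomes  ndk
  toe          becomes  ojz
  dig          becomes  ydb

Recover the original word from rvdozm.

Compare letters: s→n is +21, i→d is +21, p→k is +21 — a constant shift. Every letter moves 21 places later in the alphabet, wrapping around z→a.
Undoing it on rvdozm: r−21=w, v−21=a, d−21=i, o−21=t, z−21=e, m−21=r.

waiter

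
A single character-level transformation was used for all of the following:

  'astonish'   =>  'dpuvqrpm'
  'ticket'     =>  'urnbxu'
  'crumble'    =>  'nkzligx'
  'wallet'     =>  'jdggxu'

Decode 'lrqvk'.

a(0)→d(3) and s(18)→p(15) fit y≡5x+3 (mod 26); the inverse of 5 mod 26 is 21. Each letter's alphabet position (a=0..z=25) is mapped through 5·x+3 mod 26 — an affine cipher.
Reversing it on lrqvk: l(11)→21·(11−3)≡12=m; r(17)→21·(17−3)≡8=i; q(16)→21·(16−3)≡13=n; v(21)→21·(21−3)≡14=o; k(10)→21·(10−3)≡17=r (all mod 26).

minor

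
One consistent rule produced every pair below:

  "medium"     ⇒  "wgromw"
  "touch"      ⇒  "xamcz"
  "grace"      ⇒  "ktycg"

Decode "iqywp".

m(12)→w(22) and e(4)→g(6) fit y≡15x+24 (mod 26); the inverse of 15 mod 26 is 7. This is an affine cipher: with a=0,…,z=25, each position x becomes (15x+24) mod 26.
Reversing it on iqywp: i(8)→7·(8−24)≡18=s; q(16)→7·(16−24)≡22=w; y(24)→7·(24−24)≡0=a; w(22)→7·(22−24)≡12=m; p(15)→7·(15−24)≡15=p (all mod 26).

swamp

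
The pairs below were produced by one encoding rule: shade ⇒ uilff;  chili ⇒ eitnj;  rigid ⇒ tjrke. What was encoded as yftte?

Shifts by position in shade: pos 0: s→u (+2), pos 1: h→i (+1), pos 2: a→l (+11), pos 3: d→f (+2), pos 4: e→f (+1) — repeating every 3. A repeating key of period 3 is used — shifts +2, +1, +11 over and over.
Reversing it on yftte: y−2=w, f−1=e, t−11=i, t−2=r, e−1=d.

weird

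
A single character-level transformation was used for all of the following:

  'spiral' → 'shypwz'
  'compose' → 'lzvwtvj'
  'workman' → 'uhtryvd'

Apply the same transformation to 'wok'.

rvd

Read the word backwards and shift each letter +7.
For wok: reverse → kow; then shift: k+7=r, o+7=v, w+7=d.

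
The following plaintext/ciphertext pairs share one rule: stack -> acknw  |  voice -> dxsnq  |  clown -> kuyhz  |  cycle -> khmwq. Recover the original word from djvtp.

In stack: s→a is +8, t→c is +9, a→k is +10, c→n is +11 — the shift increases by 1 each position. Letter i (0-indexed) is shifted by i+8, so successive shifts are 8, 9, 10, ….
Reversing it on djvtp: d−8=v, j−9=a, v−10=l, t−11=i, p−12=d.

valid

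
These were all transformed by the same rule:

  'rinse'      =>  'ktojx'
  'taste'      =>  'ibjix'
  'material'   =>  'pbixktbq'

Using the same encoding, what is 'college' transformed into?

r(17)→k(10) and i(8)→t(19) fit y≡25x+1 (mod 26); the inverse of 25 mod 26 is 25. Treating letters as 0–25, the rule is x ↦ 25x + 1 (mod 26).
On college: c(2)→25·2+1≡25=z; o(14)→25·14+1≡13=n; l(11)→25·11+1≡16=q; l(11)→25·11+1≡16=q; e(4)→25·4+1≡23=x; g(6)→25·6+1≡21=v; e(4)→25·4+1≡23=x (all mod 26).

znqqxvx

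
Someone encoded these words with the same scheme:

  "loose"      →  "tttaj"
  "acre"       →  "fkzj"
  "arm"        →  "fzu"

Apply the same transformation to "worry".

The rule splits by letter class: vowels +5, consonants +8.
On worry: w(cons)+8=e, o(vowel)+5=t, r(cons)+8=z, r(cons)+8=z, y(cons)+8=g.

etzzg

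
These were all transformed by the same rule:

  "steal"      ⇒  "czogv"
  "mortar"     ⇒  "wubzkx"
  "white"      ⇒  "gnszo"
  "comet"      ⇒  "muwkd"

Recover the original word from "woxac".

Shifts by position in steal: pos 0: s→c (+10), pos 1: t→z (+6), pos 2: e→o (+10), pos 3: a→g (+6) — repeating every 2. It's a Vigenère-style cipher with numeric key [10,6]: position i shifts by key[i mod 2].
Undoing it on woxac: w−10=m, o−6=i, x−10=n, a−6=u, c−10=s.

minus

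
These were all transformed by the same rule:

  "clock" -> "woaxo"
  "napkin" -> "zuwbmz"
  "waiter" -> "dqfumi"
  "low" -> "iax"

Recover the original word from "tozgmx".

launch

Two steps: reverse the string, then apply a Caesar shift of +12.
Decoding tozgmx: shift back: t−12=h, o−12=c, z−12=n, g−12=u, m−12=a, x−12=l → hcnual; then reverse → launch.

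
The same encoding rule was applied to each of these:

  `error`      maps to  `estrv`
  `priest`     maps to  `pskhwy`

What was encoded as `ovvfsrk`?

outcome

In error: e→e is +0, r→s is +1, r→t is +2, o→r is +3 — the shift increases by 1 each position. The shift increases by 1 at each position, starting from +0: 0, 1, 2, ….
Reversing it on ovvfsrk: o−0=o, v−1=u, v−2=t, f−3=c, s−4=o, r−5=m, k−6=e.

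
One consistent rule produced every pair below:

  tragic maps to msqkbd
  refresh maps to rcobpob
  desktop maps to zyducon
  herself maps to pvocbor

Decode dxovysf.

violent

The output letters match the input read backwards, each shifted +10: tragic reversed is cigart. Read the word backwards and shift each letter +10.
Decoding dxovysf: shift back: d−10=t, x−10=n, o−10=e, v−10=l, y−10=o, s−10=i, f−10=v → tneloiv; then reverse → violent.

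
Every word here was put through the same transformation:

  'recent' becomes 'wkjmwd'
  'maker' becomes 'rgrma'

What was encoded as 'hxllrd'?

In recent: r→w is +5, e→k is +6, c→j is +7, e→m is +8 — the shift increases by 1 each position. Each letter shifts forward by (position + 5), i.e. 5, 6, 7, … — the shift grows by one for each successive letter.
Undoing it on hxllrd: h−5=c, x−6=r, l−7=e, l−8=d, r−9=i, d−10=t.

credit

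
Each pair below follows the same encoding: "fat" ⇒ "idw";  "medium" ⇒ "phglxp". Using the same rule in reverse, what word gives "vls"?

sip

Compare letters: f→i is +3, a→d is +3, t→w is +3 — a constant shift. This is a Caesar cipher with shift 3.
Undoing it on vls: v−3=s, l−3=i, s−3=p.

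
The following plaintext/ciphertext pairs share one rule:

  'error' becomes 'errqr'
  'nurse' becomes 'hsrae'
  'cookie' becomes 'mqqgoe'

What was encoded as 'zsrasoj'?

pursuit

e(4)→e(4) and r(17)→r(17) fit y≡9x+20 (mod 26); the inverse of 9 mod 26 is 3. Each letter's alphabet position (a=0..z=25) is mapped through 9·x+20 mod 26 — an affine cipher.
Undoing it on zsrasoj: z(25)→3·(25−20)≡15=p; s(18)→3·(18−20)≡20=u; r(17)→3·(17−20)≡17=r; a(0)→3·(0−20)≡18=s; s(18)→3·(18−20)≡20=u; o(14)→3·(14−20)≡8=i; j(9)→3·(9−20)≡19=t (all mod 26).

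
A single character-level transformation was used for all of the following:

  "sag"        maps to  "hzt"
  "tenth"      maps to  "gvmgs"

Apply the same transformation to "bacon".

Each pair mirrors across the alphabet (s↔h, a↔z, g↔t): positions sum to 25. Each letter is replaced by its mirror in the alphabet: a↔z, b↔y, c↔x, and so on (the Atbash cipher).
For bacon: b↔y, a↔z, c↔x, o↔l, n↔m.

yzxlm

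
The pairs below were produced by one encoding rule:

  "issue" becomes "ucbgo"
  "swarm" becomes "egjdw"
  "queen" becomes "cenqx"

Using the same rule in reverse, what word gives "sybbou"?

gospel

Shifts by position in issue: pos 0: i→u (+12), pos 1: s→c (+10), pos 2: s→b (+9), pos 3: u→g (+12), pos 4: e→o (+10) — repeating every 3. It's a Vigenère-style cipher with numeric key [12,10,9]: position i shifts by key[i mod 3].
Reversing it on sybbou: s−12=g, y−10=o, b−9=s, b−12=p, o−10=e, u−9=l.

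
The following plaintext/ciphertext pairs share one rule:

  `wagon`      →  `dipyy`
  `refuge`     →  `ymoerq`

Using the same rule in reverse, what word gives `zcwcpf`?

Letter i (0-indexed) is shifted by i+7, so successive shifts are 7, 8, 9, ….
Undoing it on zcwcpf: z−7=s, c−8=u, w−9=n, c−10=s, p−11=e, f−12=t.

sunset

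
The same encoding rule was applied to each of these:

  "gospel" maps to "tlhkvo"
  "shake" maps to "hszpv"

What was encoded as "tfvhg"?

guest

Each pair mirrors across the alphabet (g↔t, o↔l, s↔h): positions sum to 25. This is the alphabet-reversal cipher (Atbash): a becomes z, b becomes y, etc.
Decoding tfvhg: t↔g, f↔u, v↔e, h↔s, g↔t.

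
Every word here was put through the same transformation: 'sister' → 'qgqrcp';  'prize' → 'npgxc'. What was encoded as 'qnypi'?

spark

Compare letters: s→q is +24, i→g is +24, s→q is +24 — a constant shift. Each letter is shifted forward by 24 in the alphabet (a Caesar shift of +24).
Decoding qnypi: q−24=s, n−24=p, y−24=a, p−24=r, i−24=k.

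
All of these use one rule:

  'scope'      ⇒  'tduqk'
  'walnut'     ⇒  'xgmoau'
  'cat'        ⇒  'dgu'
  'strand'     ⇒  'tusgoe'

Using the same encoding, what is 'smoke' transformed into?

tnulk

The shift depends on letter class: consonant s→t is +1, but vowel o→u is +6. Two shifts are in play — +6 for a/e/i/o/u, +1 for every other letter.
For smoke: s(cons)+1=t, m(cons)+1=n, o(vowel)+6=u, k(cons)+1=l, e(vowel)+6=k.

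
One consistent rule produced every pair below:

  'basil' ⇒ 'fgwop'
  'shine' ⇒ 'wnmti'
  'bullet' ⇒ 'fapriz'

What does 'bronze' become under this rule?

fxstdk

Shifts by position in basil: pos 0: b→f (+4), pos 1: a→g (+6), pos 2: s→w (+4), pos 3: i→o (+6) — repeating every 2. The shifts repeat in a cycle of length 2: positions 0,1,… shift by +4, +6, then the pattern repeats.
Applying it to bronze: b+4=f, r+6=x, o+4=s, n+6=t, z+4=d, e+6=k.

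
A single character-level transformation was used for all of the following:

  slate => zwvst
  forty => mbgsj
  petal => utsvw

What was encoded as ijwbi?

This is an affine cipher: with a=0,…,z=25, each position x becomes (19x+21) mod 26.
Decoding ijwbi: i(8)→11·(8−21)≡13=n; j(9)→11·(9−21)≡24=y; w(22)→11·(22−21)≡11=l; b(1)→11·(1−21)≡14=o; i(8)→11·(8−21)≡13=n (all mod 26).

nylon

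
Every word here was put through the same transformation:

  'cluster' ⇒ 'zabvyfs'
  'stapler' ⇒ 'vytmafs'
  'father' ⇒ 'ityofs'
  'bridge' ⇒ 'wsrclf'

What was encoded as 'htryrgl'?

c(2)→z(25) and l(11)→a(0) fit y≡3x+19 (mod 26); the inverse of 3 mod 26 is 9. This is an affine cipher: with a=0,…,z=25, each position x becomes (3x+19) mod 26.
Decoding htryrgl: h(7)→9·(7−19)≡22=w; t(19)→9·(19−19)≡0=a; r(17)→9·(17−19)≡8=i; y(24)→9·(24−19)≡19=t; r(17)→9·(17−19)≡8=i; g(6)→9·(6−19)≡13=n; l(11)→9·(11−19)≡6=g (all mod 26).

waiting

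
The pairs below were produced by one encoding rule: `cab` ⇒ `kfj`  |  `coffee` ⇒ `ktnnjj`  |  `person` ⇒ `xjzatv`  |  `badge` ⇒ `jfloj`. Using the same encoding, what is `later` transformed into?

tfbjz

The shift depends on letter class: consonant c→k is +8, but vowel a→f is +5. Vowels shift forward by 5 and consonants shift forward by 8.
For later: l(cons)+8=t, a(vowel)+5=f, t(cons)+8=b, e(vowel)+5=j, r(cons)+8=z.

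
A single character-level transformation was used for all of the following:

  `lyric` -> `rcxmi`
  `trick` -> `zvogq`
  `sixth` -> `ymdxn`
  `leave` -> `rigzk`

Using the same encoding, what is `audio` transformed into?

gyjmu

Shifts by position in lyric: pos 0: l→r (+6), pos 1: y→c (+4), pos 2: r→x (+6), pos 3: i→m (+4) — repeating every 2. It's a Vigenère-style cipher with numeric key [6,4]: position i shifts by key[i mod 2].
For audio: a+6=g, u+4=y, d+6=j, i+4=m, o+6=u.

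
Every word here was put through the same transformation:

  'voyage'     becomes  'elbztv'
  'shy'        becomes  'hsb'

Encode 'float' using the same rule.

uolzg

Each pair mirrors across the alphabet (v↔e, o↔l, y↔b): positions sum to 25. Letters are reflected about the middle of the alphabet (position → 25−position): Atbash.
For float: f↔u, l↔o, o↔l, a↔z, t↔g.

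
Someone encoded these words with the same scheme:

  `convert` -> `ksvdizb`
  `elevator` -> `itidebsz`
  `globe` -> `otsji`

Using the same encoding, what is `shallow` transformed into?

apettse

Vowels shift forward by 4 and consonants shift forward by 8.
On shallow: s(cons)+8=a, h(cons)+8=p, a(vowel)+4=e, l(cons)+8=t, l(cons)+8=t, o(vowel)+4=s, w(cons)+8=e.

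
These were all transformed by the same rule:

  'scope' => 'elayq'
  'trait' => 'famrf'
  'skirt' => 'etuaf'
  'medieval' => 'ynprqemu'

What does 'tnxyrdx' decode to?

helpful

It's a Vigenère-style cipher with numeric key [12,9]: position i shifts by key[i mod 2].
Reversing it on tnxyrdx: t−12=h, n−9=e, x−12=l, y−9=p, r−12=f, d−9=u, x−12=l.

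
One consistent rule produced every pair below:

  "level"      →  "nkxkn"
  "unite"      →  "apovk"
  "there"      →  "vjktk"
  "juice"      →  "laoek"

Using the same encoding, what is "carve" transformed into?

The shift depends on letter class: consonant l→n is +2, but vowel e→k is +6. The rule splits by letter class: vowels +6, consonants +2.
Applying it to carve: c(cons)+2=e, a(vowel)+6=g, r(cons)+2=t, v(cons)+2=x, e(vowel)+6=k.

egtxk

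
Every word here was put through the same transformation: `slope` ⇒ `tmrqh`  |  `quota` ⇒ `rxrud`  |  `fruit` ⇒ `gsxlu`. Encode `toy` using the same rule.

urz

The shift depends on letter class: consonant s→t is +1, but vowel o→r is +3. The rule splits by letter class: vowels +3, consonants +1.
For toy: t(cons)+1=u, o(vowel)+3=r, y(cons)+1=z.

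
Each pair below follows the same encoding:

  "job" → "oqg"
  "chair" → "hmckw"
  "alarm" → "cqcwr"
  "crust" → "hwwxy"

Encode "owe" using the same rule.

qbg

The shift depends on letter class: consonant j→o is +5, but vowel o→q is +2. Two shifts are in play — +2 for a/e/i/o/u, +5 for every other letter.
On owe: o(vowel)+2=q, w(cons)+5=b, e(vowel)+2=g.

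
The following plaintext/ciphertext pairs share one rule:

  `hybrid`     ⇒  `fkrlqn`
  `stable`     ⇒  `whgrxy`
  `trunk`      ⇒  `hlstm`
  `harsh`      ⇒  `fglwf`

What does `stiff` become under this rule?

whqjj

h(7)→f(5) and y(24)→k(10) fit y≡11x+6 (mod 26); the inverse of 11 mod 26 is 19. Treating letters as 0–25, the rule is x ↦ 11x + 6 (mod 26).
For stiff: s(18)→11·18+6≡22=w; t(19)→11·19+6≡7=h; i(8)→11·8+6≡16=q; f(5)→11·5+6≡9=j; f(5)→11·5+6≡9=j (all mod 26).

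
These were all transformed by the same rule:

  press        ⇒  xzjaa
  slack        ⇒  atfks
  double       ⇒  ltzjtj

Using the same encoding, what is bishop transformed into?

Two shifts are in play — +5 for a/e/i/o/u, +8 for every other letter.
For bishop: b(cons)+8=j, i(vowel)+5=n, s(cons)+8=a, h(cons)+8=p, o(vowel)+5=t, p(cons)+8=x.

jnaptx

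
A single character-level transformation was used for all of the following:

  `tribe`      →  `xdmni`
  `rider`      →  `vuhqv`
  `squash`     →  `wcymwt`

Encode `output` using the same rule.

sgxbyf

Shifts by position in tribe: pos 0: t→x (+4), pos 1: r→d (+12), pos 2: i→m (+4), pos 3: b→n (+12) — repeating every 2. The shifts repeat in a cycle of length 2: positions 0,1,… shift by +4, +12, then the pattern repeats.
For output: o+4=s, u+12=g, t+4=x, p+12=b, u+4=y, t+12=f.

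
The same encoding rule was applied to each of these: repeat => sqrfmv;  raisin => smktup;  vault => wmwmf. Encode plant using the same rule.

Shifts by position in repeat: pos 0: r→s (+1), pos 1: e→q (+12), pos 2: p→r (+2), pos 3: e→f (+1), pos 4: a→m (+12), pos 5: t→v (+2) — repeating every 3. A repeating key of period 3 is used — shifts +1, +12, +2 over and over.
Applying it to plant: p+1=q, l+12=x, a+2=c, n+1=o, t+12=f.

qxcof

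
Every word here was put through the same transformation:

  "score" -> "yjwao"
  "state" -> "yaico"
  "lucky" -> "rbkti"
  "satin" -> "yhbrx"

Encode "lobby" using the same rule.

rvjki

In score: s→y is +6, c→j is +7, o→w is +8, r→a is +9 — the shift increases by 1 each position. Each letter shifts forward by (position + 6), i.e. 6, 7, 8, … — the shift grows by one for each successive letter.
On lobby: l+6=r, o+7=v, b+8=j, b+9=k, y+10=i.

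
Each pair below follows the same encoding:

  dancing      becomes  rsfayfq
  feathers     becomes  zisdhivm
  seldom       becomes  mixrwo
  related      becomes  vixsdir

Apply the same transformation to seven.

milif

Each letter's alphabet position (a=0..z=25) is mapped through 17·x+18 mod 26 — an affine cipher.
For seven: s(18)→17·18+18≡12=m; e(4)→17·4+18≡8=i; v(21)→17·21+18≡11=l; e(4)→17·4+18≡8=i; n(13)→17·13+18≡5=f (all mod 26).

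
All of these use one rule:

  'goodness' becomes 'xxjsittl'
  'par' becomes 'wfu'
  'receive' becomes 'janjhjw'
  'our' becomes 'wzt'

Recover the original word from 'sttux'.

spoon

The output letters match the input read backwards, each shifted +5: goodness reversed is ssendoog. Two steps: reverse the string, then apply a Caesar shift of +5.
Reversing it on sttux: shift back: s−5=n, t−5=o, t−5=o, u−5=p, x−5=s → noops; then reverse → spoon.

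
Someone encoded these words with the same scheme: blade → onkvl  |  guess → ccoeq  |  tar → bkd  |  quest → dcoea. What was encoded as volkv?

label

The output letters match the input read backwards, each shifted +10: blade reversed is edalb. Read the word backwards and shift each letter +10.
Undoing it on volkv: shift back: v−10=l, o−10=e, l−10=b, k−10=a, v−10=l → lebal; then reverse → label.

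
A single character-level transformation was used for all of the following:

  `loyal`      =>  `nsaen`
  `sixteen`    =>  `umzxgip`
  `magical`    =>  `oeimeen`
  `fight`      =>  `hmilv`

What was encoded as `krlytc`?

Shifts by position in loyal: pos 0: l→n (+2), pos 1: o→s (+4), pos 2: y→a (+2), pos 3: a→e (+4) — repeating every 2. It's a Vigenère-style cipher with numeric key [2,4]: position i shifts by key[i mod 2].
Undoing it on krlytc: k−2=i, r−4=n, l−2=j, y−4=u, t−2=r, c−4=y.

injury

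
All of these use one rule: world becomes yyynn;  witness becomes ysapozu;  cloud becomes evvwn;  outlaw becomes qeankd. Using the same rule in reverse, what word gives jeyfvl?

A repeating key of period 3 is used — shifts +2, +10, +7 over and over.
Decoding jeyfvl: j−2=h, e−10=u, y−7=r, f−2=d, v−10=l, l−7=e.

hurdle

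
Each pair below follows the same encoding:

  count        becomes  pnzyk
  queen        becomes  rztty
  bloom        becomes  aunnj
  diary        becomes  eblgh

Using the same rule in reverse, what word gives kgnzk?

Each letter's alphabet position (a=0..z=25) is mapped through 15·x+11 mod 26 — an affine cipher.
Reversing it on kgnzk: k(10)→7·(10−11)≡19=t; g(6)→7·(6−11)≡17=r; n(13)→7·(13−11)≡14=o; z(25)→7·(25−11)≡20=u; k(10)→7·(10−11)≡19=t (all mod 26).

trout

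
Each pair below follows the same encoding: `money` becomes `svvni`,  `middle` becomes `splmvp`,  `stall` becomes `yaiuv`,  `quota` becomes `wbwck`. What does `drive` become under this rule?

In money: m→s is +6, o→v is +7, n→v is +8, e→n is +9 — the shift increases by 1 each position. Each letter shifts forward by (position + 6), i.e. 6, 7, 8, … — the shift grows by one for each successive letter.
On drive: d+6=j, r+7=y, i+8=q, v+9=e, e+10=o.

jyqeo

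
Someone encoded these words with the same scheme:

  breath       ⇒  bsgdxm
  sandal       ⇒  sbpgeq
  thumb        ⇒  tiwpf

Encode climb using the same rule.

In breath: b→b is +0, r→s is +1, e→g is +2, a→d is +3 — the shift increases by 1 each position. Each letter shifts forward by its position index (0, 1, 2, …) — the shift grows by one for each successive letter.
On climb: c+0=c, l+1=m, i+2=k, m+3=p, b+4=f.

cmkpf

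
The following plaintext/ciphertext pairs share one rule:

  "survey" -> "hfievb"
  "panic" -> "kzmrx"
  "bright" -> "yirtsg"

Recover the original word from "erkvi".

Each pair mirrors across the alphabet (s↔h, u↔f, r↔i): positions sum to 25. Letters are reflected about the middle of the alphabet (position → 25−position): Atbash.
Reversing it on erkvi: e↔v, r↔i, k↔p, v↔e, i↔r.

viper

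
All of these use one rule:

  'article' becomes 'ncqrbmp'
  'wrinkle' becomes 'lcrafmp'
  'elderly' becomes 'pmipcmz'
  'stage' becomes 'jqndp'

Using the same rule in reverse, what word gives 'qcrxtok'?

a(0)→n(13) and r(17)→c(2) fit y≡7x+13 (mod 26); the inverse of 7 mod 26 is 15. Each letter's alphabet position (a=0..z=25) is mapped through 7·x+13 mod 26 — an affine cipher.
Reversing it on qcrxtok: q(16)→15·(16−13)≡19=t; c(2)→15·(2−13)≡17=r; r(17)→15·(17−13)≡8=i; x(23)→15·(23−13)≡20=u; t(19)→15·(19−13)≡12=m; o(14)→15·(14−13)≡15=p; k(10)→15·(10−13)≡7=h (all mod 26).

triumph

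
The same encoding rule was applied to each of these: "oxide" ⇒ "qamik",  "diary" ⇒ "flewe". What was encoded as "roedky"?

player

Each letter shifts forward by (position + 2), i.e. 2, 3, 4, … — the shift grows by one for each successive letter.
Undoing it on roedky: r−2=p, o−3=l, e−4=a, d−5=y, k−6=e, y−7=r.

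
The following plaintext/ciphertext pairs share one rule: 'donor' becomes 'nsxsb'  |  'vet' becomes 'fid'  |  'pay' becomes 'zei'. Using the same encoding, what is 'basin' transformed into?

The rule splits by letter class: vowels +4, consonants +10.
For basin: b(cons)+10=l, a(vowel)+4=e, s(cons)+10=c, i(vowel)+4=m, n(cons)+10=x.

lecmx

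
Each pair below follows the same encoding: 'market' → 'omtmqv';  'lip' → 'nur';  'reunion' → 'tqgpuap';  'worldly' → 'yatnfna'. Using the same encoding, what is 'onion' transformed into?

Vowels shift forward by 12 and consonants shift forward by 2.
Applying it to onion: o(vowel)+12=a, n(cons)+2=p, i(vowel)+12=u, o(vowel)+12=a, n(cons)+2=p.

apuap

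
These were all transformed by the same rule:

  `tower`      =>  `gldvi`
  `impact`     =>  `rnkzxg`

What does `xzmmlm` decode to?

Each pair mirrors across the alphabet (t↔g, o↔l, w↔d): positions sum to 25. Letters are reflected about the middle of the alphabet (position → 25−position): Atbash.
Decoding xzmmlm: x↔c, z↔a, m↔n, m↔n, l↔o, m↔n.

cannon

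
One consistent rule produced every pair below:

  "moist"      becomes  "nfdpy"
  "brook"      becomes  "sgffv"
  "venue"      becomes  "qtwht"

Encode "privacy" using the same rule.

ogdqjbr

m(12)→n(13) and o(14)→f(5) fit y≡9x+9 (mod 26); the inverse of 9 mod 26 is 3. Treating letters as 0–25, the rule is x ↦ 9x + 9 (mod 26).
On privacy: p(15)→9·15+9≡14=o; r(17)→9·17+9≡6=g; i(8)→9·8+9≡3=d; v(21)→9·21+9≡16=q; a(0)→9·0+9≡9=j; c(2)→9·2+9≡1=b; y(24)→9·24+9≡17=r (all mod 26).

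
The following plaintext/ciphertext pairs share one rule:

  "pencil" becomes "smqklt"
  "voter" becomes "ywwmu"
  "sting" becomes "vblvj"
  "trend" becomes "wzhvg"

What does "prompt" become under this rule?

A repeating key of period 2 is used — shifts +3, +8 over and over.
For prompt: p+3=s, r+8=z, o+3=r, m+8=u, p+3=s, t+8=b.

szrusb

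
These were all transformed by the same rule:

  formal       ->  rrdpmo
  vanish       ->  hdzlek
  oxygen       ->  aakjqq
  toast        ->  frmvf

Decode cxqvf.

The shifts repeat in a cycle of length 2: positions 0,1,… shift by +12, +3, then the pattern repeats.
Decoding cxqvf: c−12=q, x−3=u, q−12=e, v−3=s, f−12=t.

quest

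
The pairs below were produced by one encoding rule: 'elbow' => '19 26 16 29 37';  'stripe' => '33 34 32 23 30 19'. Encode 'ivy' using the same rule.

Each letter is replaced by its alphabet position (a=1..z=26) + 14.
On ivy: i=9→23, v=22→36, y=25→39.

23 36 39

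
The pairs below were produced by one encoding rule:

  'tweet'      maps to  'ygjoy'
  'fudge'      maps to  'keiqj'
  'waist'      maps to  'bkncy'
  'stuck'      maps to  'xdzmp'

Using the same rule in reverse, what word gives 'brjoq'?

Shifts by position in tweet: pos 0: t→y (+5), pos 1: w→g (+10), pos 2: e→j (+5), pos 3: e→o (+10) — repeating every 2. A repeating key of period 2 is used — shifts +5, +10 over and over.
Undoing it on brjoq: b−5=w, r−10=h, j−5=e, o−10=e, q−5=l.

wheel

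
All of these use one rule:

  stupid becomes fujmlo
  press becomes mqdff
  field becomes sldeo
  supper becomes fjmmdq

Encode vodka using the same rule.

yxopv

s(18)→f(5) and t(19)→u(20) fit y≡15x+21 (mod 26); the inverse of 15 mod 26 is 7. Each letter's alphabet position (a=0..z=25) is mapped through 15·x+21 mod 26 — an affine cipher.
For vodka: v(21)→15·21+21≡24=y; o(14)→15·14+21≡23=x; d(3)→15·3+21≡14=o; k(10)→15·10+21≡15=p; a(0)→15·0+21≡21=v (all mod 26).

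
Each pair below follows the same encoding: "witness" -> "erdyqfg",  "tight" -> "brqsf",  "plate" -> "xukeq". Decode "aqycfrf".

shorter

In witness: w→e is +8, i→r is +9, t→d is +10, n→y is +11 — the shift increases by 1 each position. The shift increases by 1 at each position, starting from +8: 8, 9, 10, ….
Undoing it on aqycfrf: a−8=s, q−9=h, y−10=o, c−11=r, f−12=t, r−13=e, f−14=r.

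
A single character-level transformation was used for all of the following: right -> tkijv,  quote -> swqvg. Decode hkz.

fix

This is a Caesar cipher with shift 2.
Reversing it on hkz: h−2=f, k−2=i, z−2=x.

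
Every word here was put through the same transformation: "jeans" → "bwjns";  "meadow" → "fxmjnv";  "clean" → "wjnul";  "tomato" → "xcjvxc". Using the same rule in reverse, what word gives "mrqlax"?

orchid

The output letters match the input read backwards, each shifted +9: jeans reversed is snaej. Two steps: reverse the string, then apply a Caesar shift of +9.
Reversing it on mrqlax: shift back: m−9=d, r−9=i, q−9=h, l−9=c, a−9=r, x−9=o → dihcro; then reverse → orchid.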